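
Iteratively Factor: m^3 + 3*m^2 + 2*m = (m + 2)*(m^2 + m) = (m + 1)*(m + 2)*(m)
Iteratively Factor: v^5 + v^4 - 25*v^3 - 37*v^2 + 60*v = (v + 4)*(v^4 - 3*v^3 - 13*v^2 + 15*v) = v*(v + 4)*(v^3 - 3*v^2 - 13*v + 15) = v*(v - 1)*(v + 4)*(v^2 - 2*v - 15) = v*(v - 1)*(v + 3)*(v + 4)*(v - 5)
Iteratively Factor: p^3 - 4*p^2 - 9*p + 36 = (p - 3)*(p^2 - p - 12) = (p - 3)*(p + 3)*(p - 4)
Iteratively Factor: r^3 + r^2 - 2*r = (r + 2)*(r^2 - r) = (r - 1)*(r + 2)*(r)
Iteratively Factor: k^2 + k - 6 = (k - 2)*(k + 3)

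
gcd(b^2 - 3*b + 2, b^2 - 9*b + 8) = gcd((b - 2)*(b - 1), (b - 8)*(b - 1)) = b - 1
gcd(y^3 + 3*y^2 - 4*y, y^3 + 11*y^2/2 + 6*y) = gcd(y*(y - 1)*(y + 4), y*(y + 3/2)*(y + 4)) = y^2 + 4*y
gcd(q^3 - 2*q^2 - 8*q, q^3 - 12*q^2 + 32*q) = q^2 - 4*q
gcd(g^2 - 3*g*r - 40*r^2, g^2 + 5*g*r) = g + 5*r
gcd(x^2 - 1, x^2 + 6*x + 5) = x + 1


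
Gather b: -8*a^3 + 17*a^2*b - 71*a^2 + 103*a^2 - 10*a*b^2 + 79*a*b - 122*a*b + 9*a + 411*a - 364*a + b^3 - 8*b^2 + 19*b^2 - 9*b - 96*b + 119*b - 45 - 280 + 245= -8*a^3 + 32*a^2 + 56*a + b^3 + b^2*(11 - 10*a) + b*(17*a^2 - 43*a + 14) - 80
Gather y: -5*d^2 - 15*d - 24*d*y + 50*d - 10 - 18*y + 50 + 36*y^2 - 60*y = -5*d^2 + 35*d + 36*y^2 + y*(-24*d - 78) + 40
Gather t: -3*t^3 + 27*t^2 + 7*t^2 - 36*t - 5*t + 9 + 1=-3*t^3 + 34*t^2 - 41*t + 10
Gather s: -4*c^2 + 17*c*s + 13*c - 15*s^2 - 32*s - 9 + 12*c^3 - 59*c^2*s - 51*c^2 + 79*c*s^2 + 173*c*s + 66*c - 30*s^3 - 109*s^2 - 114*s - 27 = 12*c^3 - 55*c^2 + 79*c - 30*s^3 + s^2*(79*c - 124) + s*(-59*c^2 + 190*c - 146) - 36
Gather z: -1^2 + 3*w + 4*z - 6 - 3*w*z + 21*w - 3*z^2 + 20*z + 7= 24*w - 3*z^2 + z*(24 - 3*w)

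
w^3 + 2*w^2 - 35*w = w*(w - 5)*(w + 7)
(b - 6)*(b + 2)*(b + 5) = b^3 + b^2 - 32*b - 60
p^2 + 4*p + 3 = (p + 1)*(p + 3)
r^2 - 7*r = r*(r - 7)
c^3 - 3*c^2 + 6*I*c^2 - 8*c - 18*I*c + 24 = (c - 3)*(c + 2*I)*(c + 4*I)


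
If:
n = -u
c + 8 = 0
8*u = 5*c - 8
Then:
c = -8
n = 6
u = -6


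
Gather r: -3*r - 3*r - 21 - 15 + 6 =-6*r - 30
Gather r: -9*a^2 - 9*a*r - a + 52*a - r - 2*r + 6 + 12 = -9*a^2 + 51*a + r*(-9*a - 3) + 18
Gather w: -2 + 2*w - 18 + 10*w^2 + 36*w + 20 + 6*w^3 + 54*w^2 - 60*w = 6*w^3 + 64*w^2 - 22*w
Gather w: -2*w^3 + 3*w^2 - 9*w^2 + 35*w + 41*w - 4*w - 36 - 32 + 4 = -2*w^3 - 6*w^2 + 72*w - 64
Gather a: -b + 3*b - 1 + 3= 2*b + 2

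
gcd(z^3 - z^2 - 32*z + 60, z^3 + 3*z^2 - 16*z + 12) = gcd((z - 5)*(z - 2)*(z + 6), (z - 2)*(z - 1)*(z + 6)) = z^2 + 4*z - 12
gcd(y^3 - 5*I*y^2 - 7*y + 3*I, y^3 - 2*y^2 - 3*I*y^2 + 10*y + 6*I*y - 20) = 1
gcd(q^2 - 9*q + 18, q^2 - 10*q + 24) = q - 6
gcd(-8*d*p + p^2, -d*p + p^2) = p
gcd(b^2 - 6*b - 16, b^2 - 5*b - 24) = b - 8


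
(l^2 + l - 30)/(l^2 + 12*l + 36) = (l - 5)/(l + 6)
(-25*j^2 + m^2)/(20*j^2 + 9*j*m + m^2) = (-5*j + m)/(4*j + m)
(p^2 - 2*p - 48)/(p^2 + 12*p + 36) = (p - 8)/(p + 6)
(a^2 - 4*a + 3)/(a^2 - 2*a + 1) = (a - 3)/(a - 1)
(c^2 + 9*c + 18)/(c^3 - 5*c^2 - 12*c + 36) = (c + 6)/(c^2 - 8*c + 12)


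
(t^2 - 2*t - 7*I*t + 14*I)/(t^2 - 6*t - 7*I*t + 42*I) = (t - 2)/(t - 6)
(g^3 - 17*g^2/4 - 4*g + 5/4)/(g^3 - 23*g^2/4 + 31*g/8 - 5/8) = 2*(g + 1)/(2*g - 1)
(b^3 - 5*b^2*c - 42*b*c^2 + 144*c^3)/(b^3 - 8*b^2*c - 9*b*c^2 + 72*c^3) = (b + 6*c)/(b + 3*c)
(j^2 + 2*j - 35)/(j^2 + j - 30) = (j + 7)/(j + 6)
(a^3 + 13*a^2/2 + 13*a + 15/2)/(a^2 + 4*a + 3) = a + 5/2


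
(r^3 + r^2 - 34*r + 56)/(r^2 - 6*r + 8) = r + 7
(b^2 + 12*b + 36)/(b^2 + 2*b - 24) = (b + 6)/(b - 4)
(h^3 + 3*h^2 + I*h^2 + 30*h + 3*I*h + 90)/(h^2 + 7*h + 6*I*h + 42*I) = (h^2 + h*(3 - 5*I) - 15*I)/(h + 7)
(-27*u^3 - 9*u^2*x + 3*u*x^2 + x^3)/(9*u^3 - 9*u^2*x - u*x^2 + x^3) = (3*u + x)/(-u + x)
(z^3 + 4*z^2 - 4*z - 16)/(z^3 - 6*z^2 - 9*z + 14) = (z^2 + 2*z - 8)/(z^2 - 8*z + 7)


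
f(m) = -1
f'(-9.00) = 0.00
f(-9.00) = -1.00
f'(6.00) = 0.00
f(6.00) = -1.00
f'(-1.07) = 0.00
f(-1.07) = -1.00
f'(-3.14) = 0.00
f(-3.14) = -1.00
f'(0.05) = 0.00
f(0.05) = -1.00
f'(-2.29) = 0.00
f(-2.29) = -1.00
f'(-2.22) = 0.00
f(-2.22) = -1.00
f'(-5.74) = 0.00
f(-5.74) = -1.00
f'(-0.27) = 0.00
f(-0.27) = -1.00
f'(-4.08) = 0.00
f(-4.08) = -1.00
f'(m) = 0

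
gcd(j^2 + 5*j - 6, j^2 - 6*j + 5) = j - 1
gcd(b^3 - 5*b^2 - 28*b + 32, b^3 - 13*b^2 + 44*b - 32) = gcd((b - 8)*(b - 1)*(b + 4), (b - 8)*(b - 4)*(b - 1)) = b^2 - 9*b + 8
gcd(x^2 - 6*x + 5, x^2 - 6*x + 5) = x^2 - 6*x + 5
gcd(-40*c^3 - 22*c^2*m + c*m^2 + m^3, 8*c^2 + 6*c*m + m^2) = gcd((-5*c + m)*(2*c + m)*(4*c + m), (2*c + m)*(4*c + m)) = 8*c^2 + 6*c*m + m^2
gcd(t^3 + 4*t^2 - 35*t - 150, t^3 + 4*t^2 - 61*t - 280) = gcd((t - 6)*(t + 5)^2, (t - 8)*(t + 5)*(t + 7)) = t + 5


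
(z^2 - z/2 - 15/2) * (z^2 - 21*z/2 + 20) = z^4 - 11*z^3 + 71*z^2/4 + 275*z/4 - 150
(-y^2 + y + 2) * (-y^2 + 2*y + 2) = y^4 - 3*y^3 - 2*y^2 + 6*y + 4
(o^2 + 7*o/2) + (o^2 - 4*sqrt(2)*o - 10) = 2*o^2 - 4*sqrt(2)*o + 7*o/2 - 10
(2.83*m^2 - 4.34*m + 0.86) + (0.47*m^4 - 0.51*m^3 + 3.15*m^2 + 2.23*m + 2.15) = 0.47*m^4 - 0.51*m^3 + 5.98*m^2 - 2.11*m + 3.01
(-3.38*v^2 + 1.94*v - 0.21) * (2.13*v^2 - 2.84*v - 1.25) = -7.1994*v^4 + 13.7314*v^3 - 1.7319*v^2 - 1.8286*v + 0.2625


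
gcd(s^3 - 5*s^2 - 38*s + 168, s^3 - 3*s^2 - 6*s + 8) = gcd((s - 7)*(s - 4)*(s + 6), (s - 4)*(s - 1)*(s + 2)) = s - 4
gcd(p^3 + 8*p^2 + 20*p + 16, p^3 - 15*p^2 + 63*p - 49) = 1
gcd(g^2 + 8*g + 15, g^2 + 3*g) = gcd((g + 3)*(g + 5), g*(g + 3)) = g + 3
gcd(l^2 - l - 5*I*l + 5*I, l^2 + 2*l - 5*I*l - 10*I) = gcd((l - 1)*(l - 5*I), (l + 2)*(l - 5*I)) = l - 5*I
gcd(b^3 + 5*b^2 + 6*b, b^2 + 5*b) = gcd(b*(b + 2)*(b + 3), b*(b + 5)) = b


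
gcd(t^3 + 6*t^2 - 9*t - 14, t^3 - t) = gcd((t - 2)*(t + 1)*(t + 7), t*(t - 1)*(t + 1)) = t + 1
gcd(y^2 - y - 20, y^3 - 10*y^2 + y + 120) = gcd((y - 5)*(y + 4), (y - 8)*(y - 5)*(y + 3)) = y - 5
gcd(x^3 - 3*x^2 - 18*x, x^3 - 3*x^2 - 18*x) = x^3 - 3*x^2 - 18*x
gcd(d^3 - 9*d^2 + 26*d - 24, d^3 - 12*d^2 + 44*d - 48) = d^2 - 6*d + 8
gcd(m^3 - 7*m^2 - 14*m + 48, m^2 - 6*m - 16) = m - 8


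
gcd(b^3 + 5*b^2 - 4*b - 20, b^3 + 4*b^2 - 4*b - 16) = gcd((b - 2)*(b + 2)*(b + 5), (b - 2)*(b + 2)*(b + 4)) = b^2 - 4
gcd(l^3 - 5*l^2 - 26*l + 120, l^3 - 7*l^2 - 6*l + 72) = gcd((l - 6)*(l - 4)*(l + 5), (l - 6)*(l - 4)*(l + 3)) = l^2 - 10*l + 24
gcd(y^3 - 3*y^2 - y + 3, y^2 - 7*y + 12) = y - 3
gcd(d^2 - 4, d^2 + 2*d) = d + 2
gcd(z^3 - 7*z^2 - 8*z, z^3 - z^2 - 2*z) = z^2 + z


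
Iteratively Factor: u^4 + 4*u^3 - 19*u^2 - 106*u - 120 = (u + 2)*(u^3 + 2*u^2 - 23*u - 60) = (u + 2)*(u + 3)*(u^2 - u - 20) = (u + 2)*(u + 3)*(u + 4)*(u - 5)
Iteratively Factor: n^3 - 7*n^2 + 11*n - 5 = (n - 1)*(n^2 - 6*n + 5) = (n - 5)*(n - 1)*(n - 1)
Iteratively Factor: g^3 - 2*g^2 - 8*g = (g)*(g^2 - 2*g - 8) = g*(g - 4)*(g + 2)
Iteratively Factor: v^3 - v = (v + 1)*(v^2 - v) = v*(v + 1)*(v - 1)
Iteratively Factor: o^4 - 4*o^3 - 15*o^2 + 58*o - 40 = (o + 4)*(o^3 - 8*o^2 + 17*o - 10) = (o - 2)*(o + 4)*(o^2 - 6*o + 5) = (o - 5)*(o - 2)*(o + 4)*(o - 1)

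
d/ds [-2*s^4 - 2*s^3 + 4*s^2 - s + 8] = -8*s^3 - 6*s^2 + 8*s - 1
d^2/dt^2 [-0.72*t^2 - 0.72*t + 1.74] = -1.44000000000000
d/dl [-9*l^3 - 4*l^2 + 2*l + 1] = -27*l^2 - 8*l + 2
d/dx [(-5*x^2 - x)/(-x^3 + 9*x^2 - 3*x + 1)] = (-5*x^4 - 2*x^3 + 24*x^2 - 10*x - 1)/(x^6 - 18*x^5 + 87*x^4 - 56*x^3 + 27*x^2 - 6*x + 1)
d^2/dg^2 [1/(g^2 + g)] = 2*(-g*(g + 1) + (2*g + 1)^2)/(g^3*(g + 1)^3)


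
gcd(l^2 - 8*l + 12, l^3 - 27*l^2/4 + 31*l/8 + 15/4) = l - 6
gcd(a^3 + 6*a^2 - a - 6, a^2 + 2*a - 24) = a + 6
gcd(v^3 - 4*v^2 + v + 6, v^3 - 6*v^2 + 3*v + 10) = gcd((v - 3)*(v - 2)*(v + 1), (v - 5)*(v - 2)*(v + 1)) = v^2 - v - 2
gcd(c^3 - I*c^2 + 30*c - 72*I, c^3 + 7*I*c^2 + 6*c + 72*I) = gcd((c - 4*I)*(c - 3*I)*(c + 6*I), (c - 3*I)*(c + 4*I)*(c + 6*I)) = c^2 + 3*I*c + 18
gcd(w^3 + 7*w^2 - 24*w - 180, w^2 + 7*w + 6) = w + 6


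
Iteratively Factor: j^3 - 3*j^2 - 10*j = (j + 2)*(j^2 - 5*j) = (j - 5)*(j + 2)*(j)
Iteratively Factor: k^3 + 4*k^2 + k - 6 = (k + 2)*(k^2 + 2*k - 3) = (k - 1)*(k + 2)*(k + 3)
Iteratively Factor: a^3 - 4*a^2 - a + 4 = (a - 4)*(a^2 - 1) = (a - 4)*(a - 1)*(a + 1)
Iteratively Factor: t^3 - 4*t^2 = (t)*(t^2 - 4*t) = t*(t - 4)*(t)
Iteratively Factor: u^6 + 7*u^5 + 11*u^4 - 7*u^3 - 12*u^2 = (u)*(u^5 + 7*u^4 + 11*u^3 - 7*u^2 - 12*u) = u*(u + 1)*(u^4 + 6*u^3 + 5*u^2 - 12*u) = u*(u + 1)*(u + 3)*(u^3 + 3*u^2 - 4*u) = u^2*(u + 1)*(u + 3)*(u^2 + 3*u - 4) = u^2*(u + 1)*(u + 3)*(u + 4)*(u - 1)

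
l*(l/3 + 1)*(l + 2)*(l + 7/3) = l^4/3 + 22*l^3/9 + 53*l^2/9 + 14*l/3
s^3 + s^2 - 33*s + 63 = (s - 3)^2*(s + 7)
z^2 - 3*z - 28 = (z - 7)*(z + 4)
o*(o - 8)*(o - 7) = o^3 - 15*o^2 + 56*o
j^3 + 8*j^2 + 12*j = j*(j + 2)*(j + 6)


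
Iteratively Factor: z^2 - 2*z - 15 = (z - 5)*(z + 3)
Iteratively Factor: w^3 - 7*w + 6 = (w - 2)*(w^2 + 2*w - 3) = (w - 2)*(w - 1)*(w + 3)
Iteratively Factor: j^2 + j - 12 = (j + 4)*(j - 3)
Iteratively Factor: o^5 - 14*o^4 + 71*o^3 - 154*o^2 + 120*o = (o - 3)*(o^4 - 11*o^3 + 38*o^2 - 40*o) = (o - 5)*(o - 3)*(o^3 - 6*o^2 + 8*o) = (o - 5)*(o - 4)*(o - 3)*(o^2 - 2*o) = o*(o - 5)*(o - 4)*(o - 3)*(o - 2)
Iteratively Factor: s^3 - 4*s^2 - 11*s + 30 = (s - 5)*(s^2 + s - 6) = (s - 5)*(s + 3)*(s - 2)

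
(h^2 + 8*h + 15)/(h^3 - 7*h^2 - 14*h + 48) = (h + 5)/(h^2 - 10*h + 16)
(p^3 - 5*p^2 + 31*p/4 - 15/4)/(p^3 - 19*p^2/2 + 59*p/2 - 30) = (2*p^2 - 5*p + 3)/(2*(p^2 - 7*p + 12))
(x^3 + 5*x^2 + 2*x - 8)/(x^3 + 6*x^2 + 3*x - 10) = (x + 4)/(x + 5)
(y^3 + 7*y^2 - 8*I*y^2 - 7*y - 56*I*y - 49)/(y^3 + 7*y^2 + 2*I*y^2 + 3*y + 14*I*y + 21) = (y - 7*I)/(y + 3*I)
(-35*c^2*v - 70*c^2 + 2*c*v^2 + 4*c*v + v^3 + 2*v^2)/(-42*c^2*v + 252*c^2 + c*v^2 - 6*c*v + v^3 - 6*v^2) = (-5*c*v - 10*c + v^2 + 2*v)/(-6*c*v + 36*c + v^2 - 6*v)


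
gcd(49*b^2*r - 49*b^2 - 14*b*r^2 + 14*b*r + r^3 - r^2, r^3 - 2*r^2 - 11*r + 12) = r - 1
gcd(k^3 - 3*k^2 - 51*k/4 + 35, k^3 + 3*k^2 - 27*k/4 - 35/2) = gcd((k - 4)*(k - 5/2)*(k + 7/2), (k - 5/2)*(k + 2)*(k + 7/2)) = k^2 + k - 35/4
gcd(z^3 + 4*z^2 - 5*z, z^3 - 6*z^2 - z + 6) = z - 1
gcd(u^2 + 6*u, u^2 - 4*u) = u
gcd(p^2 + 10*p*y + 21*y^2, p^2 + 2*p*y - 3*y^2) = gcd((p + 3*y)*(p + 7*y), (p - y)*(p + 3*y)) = p + 3*y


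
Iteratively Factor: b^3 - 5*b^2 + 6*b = (b - 3)*(b^2 - 2*b) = (b - 3)*(b - 2)*(b)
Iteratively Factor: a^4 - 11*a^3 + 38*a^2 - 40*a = (a - 2)*(a^3 - 9*a^2 + 20*a) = a*(a - 2)*(a^2 - 9*a + 20) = a*(a - 4)*(a - 2)*(a - 5)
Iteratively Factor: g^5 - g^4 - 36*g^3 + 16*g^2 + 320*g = (g + 4)*(g^4 - 5*g^3 - 16*g^2 + 80*g) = (g + 4)^2*(g^3 - 9*g^2 + 20*g) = (g - 5)*(g + 4)^2*(g^2 - 4*g) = (g - 5)*(g - 4)*(g + 4)^2*(g)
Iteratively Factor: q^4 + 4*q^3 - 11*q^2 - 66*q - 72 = (q + 3)*(q^3 + q^2 - 14*q - 24) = (q - 4)*(q + 3)*(q^2 + 5*q + 6) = (q - 4)*(q + 2)*(q + 3)*(q + 3)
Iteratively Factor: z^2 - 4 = (z + 2)*(z - 2)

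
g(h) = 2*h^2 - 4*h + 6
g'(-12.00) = -52.00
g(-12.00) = 342.00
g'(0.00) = -4.00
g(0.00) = 6.00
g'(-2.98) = -15.92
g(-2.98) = 35.68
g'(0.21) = -3.16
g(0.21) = 5.25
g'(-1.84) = -11.36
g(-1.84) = 20.13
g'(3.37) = 9.48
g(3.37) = 15.23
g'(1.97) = 3.88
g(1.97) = 5.88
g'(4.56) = 14.24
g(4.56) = 29.35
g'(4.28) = 13.12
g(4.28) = 25.52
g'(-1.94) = -11.76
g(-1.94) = 21.29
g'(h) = 4*h - 4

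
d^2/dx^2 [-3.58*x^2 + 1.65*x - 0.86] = -7.16000000000000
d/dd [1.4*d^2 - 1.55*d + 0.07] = 2.8*d - 1.55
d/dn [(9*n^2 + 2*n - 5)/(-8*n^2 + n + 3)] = (25*n^2 - 26*n + 11)/(64*n^4 - 16*n^3 - 47*n^2 + 6*n + 9)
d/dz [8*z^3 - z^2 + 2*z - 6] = 24*z^2 - 2*z + 2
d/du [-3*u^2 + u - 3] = 1 - 6*u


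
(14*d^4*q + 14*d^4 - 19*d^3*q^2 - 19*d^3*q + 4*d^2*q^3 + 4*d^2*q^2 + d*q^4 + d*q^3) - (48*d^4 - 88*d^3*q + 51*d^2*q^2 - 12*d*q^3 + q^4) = 14*d^4*q - 34*d^4 - 19*d^3*q^2 + 69*d^3*q + 4*d^2*q^3 - 47*d^2*q^2 + d*q^4 + 13*d*q^3 - q^4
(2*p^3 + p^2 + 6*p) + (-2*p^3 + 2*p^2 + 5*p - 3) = 3*p^2 + 11*p - 3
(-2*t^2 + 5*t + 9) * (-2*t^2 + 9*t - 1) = 4*t^4 - 28*t^3 + 29*t^2 + 76*t - 9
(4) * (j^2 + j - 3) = 4*j^2 + 4*j - 12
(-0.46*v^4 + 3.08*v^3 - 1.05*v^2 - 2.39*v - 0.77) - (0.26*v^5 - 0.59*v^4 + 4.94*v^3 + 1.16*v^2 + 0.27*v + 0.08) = -0.26*v^5 + 0.13*v^4 - 1.86*v^3 - 2.21*v^2 - 2.66*v - 0.85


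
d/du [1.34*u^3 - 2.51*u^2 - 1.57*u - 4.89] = 4.02*u^2 - 5.02*u - 1.57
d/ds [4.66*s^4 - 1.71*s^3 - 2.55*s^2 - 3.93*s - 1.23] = 18.64*s^3 - 5.13*s^2 - 5.1*s - 3.93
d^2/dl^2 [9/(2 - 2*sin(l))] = 9*(sin(l) + 2)/(2*(sin(l) - 1)^2)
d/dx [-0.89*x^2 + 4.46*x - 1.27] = 4.46 - 1.78*x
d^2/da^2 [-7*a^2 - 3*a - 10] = -14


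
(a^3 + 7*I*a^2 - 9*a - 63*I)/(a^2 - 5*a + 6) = (a^2 + a*(3 + 7*I) + 21*I)/(a - 2)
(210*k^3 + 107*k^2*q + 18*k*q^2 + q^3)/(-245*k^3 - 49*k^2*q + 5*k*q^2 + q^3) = (6*k + q)/(-7*k + q)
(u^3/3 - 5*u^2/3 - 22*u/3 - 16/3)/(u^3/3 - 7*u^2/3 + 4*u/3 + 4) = (u^2 - 6*u - 16)/(u^2 - 8*u + 12)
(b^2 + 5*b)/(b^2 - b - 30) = b/(b - 6)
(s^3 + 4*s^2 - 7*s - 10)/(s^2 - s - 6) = (-s^3 - 4*s^2 + 7*s + 10)/(-s^2 + s + 6)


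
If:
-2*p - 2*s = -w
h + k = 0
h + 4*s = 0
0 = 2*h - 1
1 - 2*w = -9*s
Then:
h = 1/2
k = -1/2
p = 3/32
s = -1/8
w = -1/16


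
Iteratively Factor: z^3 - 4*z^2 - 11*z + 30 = (z - 5)*(z^2 + z - 6) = (z - 5)*(z - 2)*(z + 3)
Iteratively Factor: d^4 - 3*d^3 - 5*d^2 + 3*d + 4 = (d - 4)*(d^3 + d^2 - d - 1) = (d - 4)*(d + 1)*(d^2 - 1) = (d - 4)*(d + 1)^2*(d - 1)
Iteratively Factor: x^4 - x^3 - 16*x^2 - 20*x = (x)*(x^3 - x^2 - 16*x - 20) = x*(x + 2)*(x^2 - 3*x - 10) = x*(x + 2)^2*(x - 5)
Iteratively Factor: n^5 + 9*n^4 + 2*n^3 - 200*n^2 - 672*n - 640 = (n + 4)*(n^4 + 5*n^3 - 18*n^2 - 128*n - 160) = (n + 4)^2*(n^3 + n^2 - 22*n - 40) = (n - 5)*(n + 4)^2*(n^2 + 6*n + 8) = (n - 5)*(n + 2)*(n + 4)^2*(n + 4)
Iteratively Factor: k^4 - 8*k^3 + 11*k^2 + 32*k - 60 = (k - 3)*(k^3 - 5*k^2 - 4*k + 20) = (k - 3)*(k + 2)*(k^2 - 7*k + 10) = (k - 3)*(k - 2)*(k + 2)*(k - 5)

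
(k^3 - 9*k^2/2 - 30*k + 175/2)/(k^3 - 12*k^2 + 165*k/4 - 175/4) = 2*(k + 5)/(2*k - 5)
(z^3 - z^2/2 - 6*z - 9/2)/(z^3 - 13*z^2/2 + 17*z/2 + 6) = (2*z^2 + 5*z + 3)/(2*z^2 - 7*z - 4)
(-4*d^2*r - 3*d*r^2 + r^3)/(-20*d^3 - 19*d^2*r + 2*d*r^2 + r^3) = r/(5*d + r)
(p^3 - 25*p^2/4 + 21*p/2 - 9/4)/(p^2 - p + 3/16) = 4*(p^2 - 6*p + 9)/(4*p - 3)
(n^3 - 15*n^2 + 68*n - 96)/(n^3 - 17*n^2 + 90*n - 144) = (n - 4)/(n - 6)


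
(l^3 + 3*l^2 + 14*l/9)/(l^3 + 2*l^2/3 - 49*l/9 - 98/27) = 3*l/(3*l - 7)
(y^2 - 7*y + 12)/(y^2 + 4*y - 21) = (y - 4)/(y + 7)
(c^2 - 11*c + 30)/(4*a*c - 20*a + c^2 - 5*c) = (c - 6)/(4*a + c)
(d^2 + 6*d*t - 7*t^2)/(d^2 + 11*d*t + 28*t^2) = (d - t)/(d + 4*t)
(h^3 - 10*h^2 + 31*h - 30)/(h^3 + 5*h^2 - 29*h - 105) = (h^2 - 5*h + 6)/(h^2 + 10*h + 21)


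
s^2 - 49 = (s - 7)*(s + 7)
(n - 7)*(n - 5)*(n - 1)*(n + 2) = n^4 - 11*n^3 + 21*n^2 + 59*n - 70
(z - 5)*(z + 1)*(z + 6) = z^3 + 2*z^2 - 29*z - 30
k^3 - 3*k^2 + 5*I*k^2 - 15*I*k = k*(k - 3)*(k + 5*I)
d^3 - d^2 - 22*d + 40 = (d - 4)*(d - 2)*(d + 5)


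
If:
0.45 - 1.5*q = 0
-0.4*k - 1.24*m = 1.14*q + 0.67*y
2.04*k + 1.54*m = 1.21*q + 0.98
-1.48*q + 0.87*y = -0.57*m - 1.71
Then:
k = 0.10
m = 0.74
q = 0.30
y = -1.94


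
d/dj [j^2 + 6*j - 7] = 2*j + 6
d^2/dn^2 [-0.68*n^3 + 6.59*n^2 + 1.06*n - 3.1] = 13.18 - 4.08*n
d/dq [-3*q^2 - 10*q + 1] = -6*q - 10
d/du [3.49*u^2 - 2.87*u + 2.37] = 6.98*u - 2.87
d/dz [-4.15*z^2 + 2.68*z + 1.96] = 2.68 - 8.3*z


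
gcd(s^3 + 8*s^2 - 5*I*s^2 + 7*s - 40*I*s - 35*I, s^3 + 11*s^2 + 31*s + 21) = s^2 + 8*s + 7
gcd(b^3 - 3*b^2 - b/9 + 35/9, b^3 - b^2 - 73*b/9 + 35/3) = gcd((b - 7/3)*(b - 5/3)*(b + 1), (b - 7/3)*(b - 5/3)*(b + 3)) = b^2 - 4*b + 35/9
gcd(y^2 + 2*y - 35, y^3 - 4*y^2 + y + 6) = 1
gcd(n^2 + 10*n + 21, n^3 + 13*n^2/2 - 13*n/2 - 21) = n + 7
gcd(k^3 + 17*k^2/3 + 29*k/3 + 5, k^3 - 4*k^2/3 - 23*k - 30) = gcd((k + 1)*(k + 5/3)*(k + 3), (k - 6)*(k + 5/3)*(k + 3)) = k^2 + 14*k/3 + 5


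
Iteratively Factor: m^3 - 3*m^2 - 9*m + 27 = (m + 3)*(m^2 - 6*m + 9) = (m - 3)*(m + 3)*(m - 3)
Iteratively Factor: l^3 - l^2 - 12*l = (l)*(l^2 - l - 12) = l*(l + 3)*(l - 4)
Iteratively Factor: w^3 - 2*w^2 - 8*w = (w + 2)*(w^2 - 4*w) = w*(w + 2)*(w - 4)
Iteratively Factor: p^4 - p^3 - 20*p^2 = (p)*(p^3 - p^2 - 20*p) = p*(p - 5)*(p^2 + 4*p) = p*(p - 5)*(p + 4)*(p)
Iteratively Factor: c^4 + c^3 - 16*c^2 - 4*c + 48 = (c + 2)*(c^3 - c^2 - 14*c + 24) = (c - 2)*(c + 2)*(c^2 + c - 12) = (c - 3)*(c - 2)*(c + 2)*(c + 4)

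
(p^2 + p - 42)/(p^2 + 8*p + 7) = (p - 6)/(p + 1)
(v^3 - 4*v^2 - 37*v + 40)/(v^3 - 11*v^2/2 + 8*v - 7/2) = 2*(v^2 - 3*v - 40)/(2*v^2 - 9*v + 7)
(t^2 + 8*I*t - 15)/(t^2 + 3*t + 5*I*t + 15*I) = (t + 3*I)/(t + 3)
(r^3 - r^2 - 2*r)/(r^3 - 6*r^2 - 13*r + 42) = r*(r + 1)/(r^2 - 4*r - 21)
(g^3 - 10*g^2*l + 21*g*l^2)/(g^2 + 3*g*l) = (g^2 - 10*g*l + 21*l^2)/(g + 3*l)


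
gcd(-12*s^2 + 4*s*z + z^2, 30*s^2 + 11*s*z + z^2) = 6*s + z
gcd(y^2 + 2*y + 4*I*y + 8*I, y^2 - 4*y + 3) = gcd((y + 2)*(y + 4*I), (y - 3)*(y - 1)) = 1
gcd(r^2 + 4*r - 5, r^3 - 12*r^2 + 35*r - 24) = r - 1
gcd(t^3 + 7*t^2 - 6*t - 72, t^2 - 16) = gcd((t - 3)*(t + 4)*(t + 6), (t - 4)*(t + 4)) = t + 4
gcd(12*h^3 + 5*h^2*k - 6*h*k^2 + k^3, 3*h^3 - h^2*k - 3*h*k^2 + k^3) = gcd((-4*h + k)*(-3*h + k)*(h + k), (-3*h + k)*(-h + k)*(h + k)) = 3*h^2 + 2*h*k - k^2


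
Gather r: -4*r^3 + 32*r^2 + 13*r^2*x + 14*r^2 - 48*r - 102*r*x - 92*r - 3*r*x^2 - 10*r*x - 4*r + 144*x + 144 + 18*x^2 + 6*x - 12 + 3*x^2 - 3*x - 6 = -4*r^3 + r^2*(13*x + 46) + r*(-3*x^2 - 112*x - 144) + 21*x^2 + 147*x + 126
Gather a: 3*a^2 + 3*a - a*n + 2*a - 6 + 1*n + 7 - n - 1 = 3*a^2 + a*(5 - n)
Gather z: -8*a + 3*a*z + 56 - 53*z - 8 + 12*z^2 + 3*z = -8*a + 12*z^2 + z*(3*a - 50) + 48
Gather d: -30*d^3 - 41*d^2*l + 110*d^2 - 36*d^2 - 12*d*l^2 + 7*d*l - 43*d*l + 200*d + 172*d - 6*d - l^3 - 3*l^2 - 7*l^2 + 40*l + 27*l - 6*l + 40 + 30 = -30*d^3 + d^2*(74 - 41*l) + d*(-12*l^2 - 36*l + 366) - l^3 - 10*l^2 + 61*l + 70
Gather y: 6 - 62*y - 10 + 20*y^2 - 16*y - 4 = 20*y^2 - 78*y - 8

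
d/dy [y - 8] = 1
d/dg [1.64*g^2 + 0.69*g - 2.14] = 3.28*g + 0.69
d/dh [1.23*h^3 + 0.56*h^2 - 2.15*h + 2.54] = 3.69*h^2 + 1.12*h - 2.15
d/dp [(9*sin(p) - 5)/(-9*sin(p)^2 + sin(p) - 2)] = (81*sin(p)^2 - 90*sin(p) - 13)*cos(p)/(9*sin(p)^2 - sin(p) + 2)^2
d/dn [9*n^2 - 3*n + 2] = 18*n - 3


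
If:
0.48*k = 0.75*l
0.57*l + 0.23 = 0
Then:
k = -0.63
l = -0.40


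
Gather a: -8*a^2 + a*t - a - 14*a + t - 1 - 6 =-8*a^2 + a*(t - 15) + t - 7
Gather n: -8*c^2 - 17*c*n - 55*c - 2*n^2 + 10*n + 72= -8*c^2 - 55*c - 2*n^2 + n*(10 - 17*c) + 72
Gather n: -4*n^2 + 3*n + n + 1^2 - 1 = -4*n^2 + 4*n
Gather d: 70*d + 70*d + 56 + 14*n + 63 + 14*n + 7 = 140*d + 28*n + 126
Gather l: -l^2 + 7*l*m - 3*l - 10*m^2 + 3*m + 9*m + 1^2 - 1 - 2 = -l^2 + l*(7*m - 3) - 10*m^2 + 12*m - 2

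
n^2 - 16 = (n - 4)*(n + 4)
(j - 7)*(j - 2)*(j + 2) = j^3 - 7*j^2 - 4*j + 28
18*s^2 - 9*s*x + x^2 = (-6*s + x)*(-3*s + x)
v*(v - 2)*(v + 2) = v^3 - 4*v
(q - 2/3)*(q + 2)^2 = q^3 + 10*q^2/3 + 4*q/3 - 8/3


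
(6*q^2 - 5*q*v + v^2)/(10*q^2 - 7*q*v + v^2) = (3*q - v)/(5*q - v)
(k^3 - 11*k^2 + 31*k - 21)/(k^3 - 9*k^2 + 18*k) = (k^2 - 8*k + 7)/(k*(k - 6))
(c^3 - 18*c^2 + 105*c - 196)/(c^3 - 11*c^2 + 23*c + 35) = (c^2 - 11*c + 28)/(c^2 - 4*c - 5)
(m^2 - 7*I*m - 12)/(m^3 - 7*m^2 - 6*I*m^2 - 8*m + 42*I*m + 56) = (m - 3*I)/(m^2 - m*(7 + 2*I) + 14*I)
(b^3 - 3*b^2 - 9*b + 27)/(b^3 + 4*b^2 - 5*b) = (b^3 - 3*b^2 - 9*b + 27)/(b*(b^2 + 4*b - 5))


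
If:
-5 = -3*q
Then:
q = 5/3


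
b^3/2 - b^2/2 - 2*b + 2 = (b/2 + 1)*(b - 2)*(b - 1)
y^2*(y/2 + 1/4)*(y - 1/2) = y^4/2 - y^2/8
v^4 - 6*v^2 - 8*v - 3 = (v - 3)*(v + 1)^3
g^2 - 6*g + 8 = (g - 4)*(g - 2)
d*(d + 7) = d^2 + 7*d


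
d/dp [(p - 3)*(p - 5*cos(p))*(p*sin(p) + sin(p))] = (p - 3)*(p + 1)*(5*sin(p) + 1)*sin(p) + (p - 3)*(p - 5*cos(p))*(p*cos(p) + sqrt(2)*sin(p + pi/4)) + (p + 1)*(p - 5*cos(p))*sin(p)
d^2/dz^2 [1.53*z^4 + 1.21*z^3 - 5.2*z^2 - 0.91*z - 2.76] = 18.36*z^2 + 7.26*z - 10.4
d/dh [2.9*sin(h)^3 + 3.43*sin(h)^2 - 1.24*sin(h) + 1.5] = (8.7*sin(h)^2 + 6.86*sin(h) - 1.24)*cos(h)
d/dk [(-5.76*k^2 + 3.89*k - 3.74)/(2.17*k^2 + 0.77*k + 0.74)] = (-12.8765*k^2 + 7.7068*k + 5.7584)/(4.7089*k^4 + 3.3418*k^3 + 3.8045*k^2 + 1.1396*k + 0.5476)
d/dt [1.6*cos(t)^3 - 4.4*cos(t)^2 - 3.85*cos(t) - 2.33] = (-4.8*cos(t)^2 + 8.8*cos(t) + 3.85)*sin(t)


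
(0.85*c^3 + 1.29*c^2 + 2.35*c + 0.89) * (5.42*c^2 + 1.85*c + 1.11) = 4.607*c^5 + 8.5643*c^4 + 16.067*c^3 + 10.6032*c^2 + 4.255*c + 0.9879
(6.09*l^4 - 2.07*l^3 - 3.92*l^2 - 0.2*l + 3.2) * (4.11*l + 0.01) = 25.0299*l^5 - 8.4468*l^4 - 16.1319*l^3 - 0.8612*l^2 + 13.15*l + 0.032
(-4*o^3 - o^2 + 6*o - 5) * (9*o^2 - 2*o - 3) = -36*o^5 - o^4 + 68*o^3 - 54*o^2 - 8*o + 15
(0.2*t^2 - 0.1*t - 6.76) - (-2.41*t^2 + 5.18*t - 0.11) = 2.61*t^2 - 5.28*t - 6.65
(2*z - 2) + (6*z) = 8*z - 2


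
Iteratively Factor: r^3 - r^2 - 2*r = (r)*(r^2 - r - 2) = r*(r + 1)*(r - 2)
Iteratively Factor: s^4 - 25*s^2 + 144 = (s + 4)*(s^3 - 4*s^2 - 9*s + 36) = (s - 3)*(s + 4)*(s^2 - s - 12) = (s - 4)*(s - 3)*(s + 4)*(s + 3)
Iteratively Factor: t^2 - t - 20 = (t + 4)*(t - 5)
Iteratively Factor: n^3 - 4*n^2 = (n)*(n^2 - 4*n) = n*(n - 4)*(n)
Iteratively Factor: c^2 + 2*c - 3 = (c - 1)*(c + 3)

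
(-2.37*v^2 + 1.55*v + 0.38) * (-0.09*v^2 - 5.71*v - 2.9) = 0.2133*v^4 + 13.3932*v^3 - 2.0117*v^2 - 6.6648*v - 1.102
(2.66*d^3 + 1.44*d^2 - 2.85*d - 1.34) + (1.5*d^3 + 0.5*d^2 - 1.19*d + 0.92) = 4.16*d^3 + 1.94*d^2 - 4.04*d - 0.42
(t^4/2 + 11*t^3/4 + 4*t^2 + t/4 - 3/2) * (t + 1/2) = t^5/2 + 3*t^4 + 43*t^3/8 + 9*t^2/4 - 11*t/8 - 3/4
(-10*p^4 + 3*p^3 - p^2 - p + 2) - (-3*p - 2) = -10*p^4 + 3*p^3 - p^2 + 2*p + 4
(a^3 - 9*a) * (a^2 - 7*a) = a^5 - 7*a^4 - 9*a^3 + 63*a^2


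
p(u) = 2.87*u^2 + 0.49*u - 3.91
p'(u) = 5.74*u + 0.49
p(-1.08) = -1.09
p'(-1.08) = -5.71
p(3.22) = 27.43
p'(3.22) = 18.97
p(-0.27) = -3.83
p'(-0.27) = -1.06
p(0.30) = -3.50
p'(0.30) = 2.21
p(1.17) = 0.59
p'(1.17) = 7.21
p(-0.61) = -3.14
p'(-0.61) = -3.01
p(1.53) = 3.56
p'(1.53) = 9.27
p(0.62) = -2.50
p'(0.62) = 4.05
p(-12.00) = 403.49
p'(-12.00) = -68.39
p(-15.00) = 634.49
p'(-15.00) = -85.61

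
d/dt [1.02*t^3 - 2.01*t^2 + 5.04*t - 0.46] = 3.06*t^2 - 4.02*t + 5.04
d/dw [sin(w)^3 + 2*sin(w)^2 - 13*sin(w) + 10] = (3*sin(w)^2 + 4*sin(w) - 13)*cos(w)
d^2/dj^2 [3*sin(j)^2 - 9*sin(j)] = 9*sin(j) + 6*cos(2*j)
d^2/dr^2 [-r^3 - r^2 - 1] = -6*r - 2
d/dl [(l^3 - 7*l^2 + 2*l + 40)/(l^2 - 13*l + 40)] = (l^2 - 16*l + 24)/(l^2 - 16*l + 64)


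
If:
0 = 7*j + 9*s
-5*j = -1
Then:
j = 1/5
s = -7/45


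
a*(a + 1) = a^2 + a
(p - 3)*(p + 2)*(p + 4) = p^3 + 3*p^2 - 10*p - 24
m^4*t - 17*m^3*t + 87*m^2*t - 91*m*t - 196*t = (m - 7)^2*(m - 4)*(m*t + t)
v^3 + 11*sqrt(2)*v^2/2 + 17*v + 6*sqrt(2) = (v + sqrt(2)/2)*(v + 2*sqrt(2))*(v + 3*sqrt(2))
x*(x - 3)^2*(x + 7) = x^4 + x^3 - 33*x^2 + 63*x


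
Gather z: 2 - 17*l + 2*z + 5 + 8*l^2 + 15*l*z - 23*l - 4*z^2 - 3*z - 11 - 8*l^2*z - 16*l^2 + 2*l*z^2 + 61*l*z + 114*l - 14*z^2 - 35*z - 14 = -8*l^2 + 74*l + z^2*(2*l - 18) + z*(-8*l^2 + 76*l - 36) - 18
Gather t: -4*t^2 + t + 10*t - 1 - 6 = -4*t^2 + 11*t - 7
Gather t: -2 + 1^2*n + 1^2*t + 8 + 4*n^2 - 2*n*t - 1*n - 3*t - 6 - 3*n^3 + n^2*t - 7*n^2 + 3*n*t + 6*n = -3*n^3 - 3*n^2 + 6*n + t*(n^2 + n - 2)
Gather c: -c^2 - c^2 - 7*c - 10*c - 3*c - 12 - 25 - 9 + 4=-2*c^2 - 20*c - 42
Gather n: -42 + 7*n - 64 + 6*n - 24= 13*n - 130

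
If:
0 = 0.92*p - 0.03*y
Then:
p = 0.0326086956521739*y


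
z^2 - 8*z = z*(z - 8)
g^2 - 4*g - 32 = (g - 8)*(g + 4)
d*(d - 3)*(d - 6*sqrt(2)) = d^3 - 6*sqrt(2)*d^2 - 3*d^2 + 18*sqrt(2)*d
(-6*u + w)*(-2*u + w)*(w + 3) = 12*u^2*w + 36*u^2 - 8*u*w^2 - 24*u*w + w^3 + 3*w^2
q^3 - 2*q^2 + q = q*(q - 1)^2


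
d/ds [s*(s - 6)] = 2*s - 6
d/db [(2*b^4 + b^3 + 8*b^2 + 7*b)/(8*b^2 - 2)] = (16*b^5 + 4*b^4 - 8*b^3 - 31*b^2 - 16*b - 7)/(2*(16*b^4 - 8*b^2 + 1))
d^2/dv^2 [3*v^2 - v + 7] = 6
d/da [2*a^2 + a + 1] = 4*a + 1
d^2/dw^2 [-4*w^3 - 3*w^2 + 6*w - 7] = -24*w - 6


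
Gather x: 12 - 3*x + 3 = 15 - 3*x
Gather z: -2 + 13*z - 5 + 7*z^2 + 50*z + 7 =7*z^2 + 63*z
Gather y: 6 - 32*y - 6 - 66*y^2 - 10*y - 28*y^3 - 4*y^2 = -28*y^3 - 70*y^2 - 42*y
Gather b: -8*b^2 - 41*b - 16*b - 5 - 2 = -8*b^2 - 57*b - 7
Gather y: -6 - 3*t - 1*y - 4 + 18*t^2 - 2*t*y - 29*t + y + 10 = 18*t^2 - 2*t*y - 32*t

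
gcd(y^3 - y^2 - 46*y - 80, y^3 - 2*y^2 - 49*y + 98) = 1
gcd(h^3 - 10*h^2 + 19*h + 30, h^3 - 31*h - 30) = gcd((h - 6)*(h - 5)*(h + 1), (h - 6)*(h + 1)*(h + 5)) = h^2 - 5*h - 6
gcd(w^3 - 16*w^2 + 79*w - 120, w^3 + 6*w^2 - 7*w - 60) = w - 3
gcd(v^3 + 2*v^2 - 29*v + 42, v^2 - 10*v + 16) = v - 2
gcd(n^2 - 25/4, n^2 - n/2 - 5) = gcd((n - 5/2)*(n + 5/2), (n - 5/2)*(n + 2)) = n - 5/2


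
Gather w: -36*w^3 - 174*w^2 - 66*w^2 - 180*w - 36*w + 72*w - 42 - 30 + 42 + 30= -36*w^3 - 240*w^2 - 144*w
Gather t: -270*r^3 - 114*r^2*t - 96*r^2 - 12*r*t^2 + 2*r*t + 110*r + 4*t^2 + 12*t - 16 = -270*r^3 - 96*r^2 + 110*r + t^2*(4 - 12*r) + t*(-114*r^2 + 2*r + 12) - 16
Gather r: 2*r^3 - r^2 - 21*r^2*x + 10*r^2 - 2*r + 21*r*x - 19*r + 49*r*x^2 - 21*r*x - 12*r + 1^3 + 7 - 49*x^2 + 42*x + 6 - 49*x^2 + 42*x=2*r^3 + r^2*(9 - 21*x) + r*(49*x^2 - 33) - 98*x^2 + 84*x + 14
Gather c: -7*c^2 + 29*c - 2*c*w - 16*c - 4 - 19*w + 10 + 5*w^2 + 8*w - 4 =-7*c^2 + c*(13 - 2*w) + 5*w^2 - 11*w + 2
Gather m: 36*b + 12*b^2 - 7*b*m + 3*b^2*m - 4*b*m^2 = 12*b^2 - 4*b*m^2 + 36*b + m*(3*b^2 - 7*b)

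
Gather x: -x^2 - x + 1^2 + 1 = -x^2 - x + 2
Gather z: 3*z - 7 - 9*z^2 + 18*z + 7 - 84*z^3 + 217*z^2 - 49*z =-84*z^3 + 208*z^2 - 28*z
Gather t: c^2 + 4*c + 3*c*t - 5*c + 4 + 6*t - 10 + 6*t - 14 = c^2 - c + t*(3*c + 12) - 20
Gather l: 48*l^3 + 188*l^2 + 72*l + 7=48*l^3 + 188*l^2 + 72*l + 7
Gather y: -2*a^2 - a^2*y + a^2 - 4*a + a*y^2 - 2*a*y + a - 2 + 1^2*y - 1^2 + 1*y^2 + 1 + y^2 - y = -a^2 - 3*a + y^2*(a + 2) + y*(-a^2 - 2*a) - 2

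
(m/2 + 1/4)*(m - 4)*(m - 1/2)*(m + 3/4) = m^4/2 - 13*m^3/8 - 13*m^2/8 + 13*m/32 + 3/8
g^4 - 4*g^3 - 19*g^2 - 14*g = g*(g - 7)*(g + 1)*(g + 2)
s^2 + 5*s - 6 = (s - 1)*(s + 6)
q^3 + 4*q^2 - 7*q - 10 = (q - 2)*(q + 1)*(q + 5)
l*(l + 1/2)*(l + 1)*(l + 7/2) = l^4 + 5*l^3 + 23*l^2/4 + 7*l/4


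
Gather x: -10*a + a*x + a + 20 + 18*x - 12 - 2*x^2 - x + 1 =-9*a - 2*x^2 + x*(a + 17) + 9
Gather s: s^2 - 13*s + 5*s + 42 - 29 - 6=s^2 - 8*s + 7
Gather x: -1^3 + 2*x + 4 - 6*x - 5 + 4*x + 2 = 0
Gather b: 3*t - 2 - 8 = 3*t - 10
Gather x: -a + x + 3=-a + x + 3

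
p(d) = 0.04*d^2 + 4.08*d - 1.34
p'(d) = 0.08*d + 4.08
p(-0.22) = -2.24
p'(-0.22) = 4.06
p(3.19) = 12.08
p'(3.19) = 4.34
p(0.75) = 1.74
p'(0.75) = 4.14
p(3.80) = 14.74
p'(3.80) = 4.38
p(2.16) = 7.66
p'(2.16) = 4.25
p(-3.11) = -13.64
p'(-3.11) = 3.83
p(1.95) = 6.77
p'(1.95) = 4.24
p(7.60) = 31.98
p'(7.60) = 4.69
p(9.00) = 38.62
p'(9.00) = 4.80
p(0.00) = -1.34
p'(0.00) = 4.08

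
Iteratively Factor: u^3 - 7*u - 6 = (u + 1)*(u^2 - u - 6) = (u - 3)*(u + 1)*(u + 2)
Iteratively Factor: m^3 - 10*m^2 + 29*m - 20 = (m - 1)*(m^2 - 9*m + 20) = (m - 4)*(m - 1)*(m - 5)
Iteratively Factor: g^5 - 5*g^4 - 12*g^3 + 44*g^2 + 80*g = (g)*(g^4 - 5*g^3 - 12*g^2 + 44*g + 80) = g*(g - 5)*(g^3 - 12*g - 16) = g*(g - 5)*(g + 2)*(g^2 - 2*g - 8) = g*(g - 5)*(g - 4)*(g + 2)*(g + 2)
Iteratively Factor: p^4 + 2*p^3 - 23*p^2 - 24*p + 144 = (p - 3)*(p^3 + 5*p^2 - 8*p - 48) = (p - 3)*(p + 4)*(p^2 + p - 12) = (p - 3)^2*(p + 4)*(p + 4)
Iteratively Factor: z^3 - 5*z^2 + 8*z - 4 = (z - 2)*(z^2 - 3*z + 2) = (z - 2)^2*(z - 1)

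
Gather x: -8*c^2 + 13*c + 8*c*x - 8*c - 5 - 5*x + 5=-8*c^2 + 5*c + x*(8*c - 5)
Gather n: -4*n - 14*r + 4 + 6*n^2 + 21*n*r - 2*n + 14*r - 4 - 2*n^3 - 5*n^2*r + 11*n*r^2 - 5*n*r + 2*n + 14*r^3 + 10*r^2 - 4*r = -2*n^3 + n^2*(6 - 5*r) + n*(11*r^2 + 16*r - 4) + 14*r^3 + 10*r^2 - 4*r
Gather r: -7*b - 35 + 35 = -7*b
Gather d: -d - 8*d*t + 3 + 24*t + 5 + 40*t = d*(-8*t - 1) + 64*t + 8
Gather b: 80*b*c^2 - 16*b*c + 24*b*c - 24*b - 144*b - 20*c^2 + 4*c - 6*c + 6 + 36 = b*(80*c^2 + 8*c - 168) - 20*c^2 - 2*c + 42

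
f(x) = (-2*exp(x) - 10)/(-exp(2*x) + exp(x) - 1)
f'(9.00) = 0.00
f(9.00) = 0.00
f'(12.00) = 0.00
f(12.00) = 0.00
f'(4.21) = -0.04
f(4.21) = 0.03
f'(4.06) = -0.04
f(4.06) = 0.04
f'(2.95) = -0.17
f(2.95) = 0.14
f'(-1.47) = 2.48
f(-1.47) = 12.71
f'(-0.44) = -1.85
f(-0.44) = 14.65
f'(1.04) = -4.50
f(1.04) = 2.54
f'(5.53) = -0.01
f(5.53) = 0.01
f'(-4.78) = 0.10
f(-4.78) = 10.10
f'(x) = (-2*exp(x) - 10)*(2*exp(2*x) - exp(x))/(-exp(2*x) + exp(x) - 1)^2 - 2*exp(x)/(-exp(2*x) + exp(x) - 1) = 2*(-(exp(x) + 5)*(2*exp(x) - 1) + exp(2*x) - exp(x) + 1)*exp(x)/(exp(2*x) - exp(x) + 1)^2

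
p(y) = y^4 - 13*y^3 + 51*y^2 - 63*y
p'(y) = 4*y^3 - 39*y^2 + 102*y - 63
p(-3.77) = 1860.95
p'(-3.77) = -1216.17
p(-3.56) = 1617.79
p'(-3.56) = -1100.86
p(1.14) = -23.11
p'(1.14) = 8.52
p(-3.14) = 1200.34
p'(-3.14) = -891.64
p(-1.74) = 341.68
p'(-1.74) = -379.63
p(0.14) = -7.86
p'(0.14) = -49.47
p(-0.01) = 0.64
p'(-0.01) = -64.02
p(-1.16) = 163.81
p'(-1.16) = -240.04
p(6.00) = -54.00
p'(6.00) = 9.00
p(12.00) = 4860.00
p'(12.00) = 2457.00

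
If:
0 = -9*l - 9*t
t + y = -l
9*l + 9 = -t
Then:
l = -9/8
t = 9/8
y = 0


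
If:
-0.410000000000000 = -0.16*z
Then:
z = 2.56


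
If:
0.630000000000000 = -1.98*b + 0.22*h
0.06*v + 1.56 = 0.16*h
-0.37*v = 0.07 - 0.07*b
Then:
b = 0.76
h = 9.73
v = -0.04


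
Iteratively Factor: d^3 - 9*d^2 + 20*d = (d - 5)*(d^2 - 4*d) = d*(d - 5)*(d - 4)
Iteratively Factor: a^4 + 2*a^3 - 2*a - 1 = (a + 1)*(a^3 + a^2 - a - 1) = (a - 1)*(a + 1)*(a^2 + 2*a + 1) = (a - 1)*(a + 1)^2*(a + 1)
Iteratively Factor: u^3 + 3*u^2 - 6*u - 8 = (u + 1)*(u^2 + 2*u - 8) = (u - 2)*(u + 1)*(u + 4)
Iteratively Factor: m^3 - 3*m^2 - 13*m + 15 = (m - 5)*(m^2 + 2*m - 3) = (m - 5)*(m + 3)*(m - 1)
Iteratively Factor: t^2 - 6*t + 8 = (t - 4)*(t - 2)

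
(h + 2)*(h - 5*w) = h^2 - 5*h*w + 2*h - 10*w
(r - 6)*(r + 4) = r^2 - 2*r - 24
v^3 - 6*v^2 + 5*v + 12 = (v - 4)*(v - 3)*(v + 1)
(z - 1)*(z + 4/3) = z^2 + z/3 - 4/3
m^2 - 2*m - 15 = (m - 5)*(m + 3)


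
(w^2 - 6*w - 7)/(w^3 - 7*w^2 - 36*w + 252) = (w + 1)/(w^2 - 36)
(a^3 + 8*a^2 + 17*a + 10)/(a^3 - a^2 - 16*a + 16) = (a^3 + 8*a^2 + 17*a + 10)/(a^3 - a^2 - 16*a + 16)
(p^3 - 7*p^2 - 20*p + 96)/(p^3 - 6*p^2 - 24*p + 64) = (p - 3)/(p - 2)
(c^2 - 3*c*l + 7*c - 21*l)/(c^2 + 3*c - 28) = (c - 3*l)/(c - 4)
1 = 1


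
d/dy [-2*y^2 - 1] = -4*y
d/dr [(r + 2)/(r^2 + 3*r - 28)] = (r^2 + 3*r - (r + 2)*(2*r + 3) - 28)/(r^2 + 3*r - 28)^2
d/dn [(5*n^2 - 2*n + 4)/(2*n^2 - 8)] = (n^2 - 24*n + 4)/(n^4 - 8*n^2 + 16)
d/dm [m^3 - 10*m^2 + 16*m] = 3*m^2 - 20*m + 16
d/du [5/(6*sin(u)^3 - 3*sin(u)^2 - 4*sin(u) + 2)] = 10*(-9*sin(u)^2 + 3*sin(u) + 2)*cos(u)/((2*sin(u) - 1)^2*(3*sin(u)^2 - 2)^2)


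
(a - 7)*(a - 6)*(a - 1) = a^3 - 14*a^2 + 55*a - 42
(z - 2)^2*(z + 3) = z^3 - z^2 - 8*z + 12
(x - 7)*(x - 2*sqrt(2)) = x^2 - 7*x - 2*sqrt(2)*x + 14*sqrt(2)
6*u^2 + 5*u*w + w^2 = (2*u + w)*(3*u + w)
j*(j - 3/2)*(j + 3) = j^3 + 3*j^2/2 - 9*j/2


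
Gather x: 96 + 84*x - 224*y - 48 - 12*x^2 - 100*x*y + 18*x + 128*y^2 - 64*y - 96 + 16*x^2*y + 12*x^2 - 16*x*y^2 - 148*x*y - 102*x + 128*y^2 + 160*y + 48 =16*x^2*y + x*(-16*y^2 - 248*y) + 256*y^2 - 128*y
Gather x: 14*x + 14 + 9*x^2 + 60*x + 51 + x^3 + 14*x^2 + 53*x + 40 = x^3 + 23*x^2 + 127*x + 105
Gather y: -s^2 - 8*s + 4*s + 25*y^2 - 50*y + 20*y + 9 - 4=-s^2 - 4*s + 25*y^2 - 30*y + 5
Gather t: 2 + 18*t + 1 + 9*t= 27*t + 3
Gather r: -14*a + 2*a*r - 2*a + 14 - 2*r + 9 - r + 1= -16*a + r*(2*a - 3) + 24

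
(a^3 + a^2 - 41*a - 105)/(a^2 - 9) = (a^2 - 2*a - 35)/(a - 3)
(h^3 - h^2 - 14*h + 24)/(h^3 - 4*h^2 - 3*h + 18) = (h^2 + 2*h - 8)/(h^2 - h - 6)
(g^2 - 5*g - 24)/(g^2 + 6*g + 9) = (g - 8)/(g + 3)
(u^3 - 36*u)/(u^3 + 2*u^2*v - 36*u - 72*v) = u/(u + 2*v)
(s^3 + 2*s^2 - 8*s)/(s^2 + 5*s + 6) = s*(s^2 + 2*s - 8)/(s^2 + 5*s + 6)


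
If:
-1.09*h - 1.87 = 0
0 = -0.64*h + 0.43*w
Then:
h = -1.72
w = -2.55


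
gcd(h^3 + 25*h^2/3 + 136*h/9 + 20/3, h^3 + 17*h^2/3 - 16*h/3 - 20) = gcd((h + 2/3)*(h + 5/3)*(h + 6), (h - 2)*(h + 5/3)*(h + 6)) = h^2 + 23*h/3 + 10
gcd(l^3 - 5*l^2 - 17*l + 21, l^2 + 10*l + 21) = l + 3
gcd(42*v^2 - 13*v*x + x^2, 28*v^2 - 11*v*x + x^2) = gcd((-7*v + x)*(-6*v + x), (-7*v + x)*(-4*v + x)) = -7*v + x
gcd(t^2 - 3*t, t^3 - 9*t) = t^2 - 3*t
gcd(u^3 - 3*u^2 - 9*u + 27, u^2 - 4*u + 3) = u - 3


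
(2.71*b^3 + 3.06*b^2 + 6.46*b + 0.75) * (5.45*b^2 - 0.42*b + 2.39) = 14.7695*b^5 + 15.5388*b^4 + 40.3987*b^3 + 8.6877*b^2 + 15.1244*b + 1.7925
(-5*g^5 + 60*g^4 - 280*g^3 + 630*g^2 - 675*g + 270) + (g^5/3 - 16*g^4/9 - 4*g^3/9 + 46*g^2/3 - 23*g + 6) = -14*g^5/3 + 524*g^4/9 - 2524*g^3/9 + 1936*g^2/3 - 698*g + 276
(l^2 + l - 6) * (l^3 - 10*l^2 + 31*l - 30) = l^5 - 9*l^4 + 15*l^3 + 61*l^2 - 216*l + 180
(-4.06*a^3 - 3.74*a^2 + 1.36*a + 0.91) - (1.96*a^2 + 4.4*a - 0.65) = -4.06*a^3 - 5.7*a^2 - 3.04*a + 1.56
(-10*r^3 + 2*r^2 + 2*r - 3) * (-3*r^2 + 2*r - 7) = 30*r^5 - 26*r^4 + 68*r^3 - r^2 - 20*r + 21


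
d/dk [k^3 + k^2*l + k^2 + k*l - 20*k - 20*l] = 3*k^2 + 2*k*l + 2*k + l - 20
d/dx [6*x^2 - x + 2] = 12*x - 1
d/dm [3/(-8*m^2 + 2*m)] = 3*(8*m - 1)/(2*m^2*(4*m - 1)^2)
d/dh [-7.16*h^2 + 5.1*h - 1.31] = 5.1 - 14.32*h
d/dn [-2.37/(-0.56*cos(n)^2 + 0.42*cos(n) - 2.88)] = (2.6544*cos(n) - 0.9954)*sin(n)/(0.56*cos(n)^2 - 0.42*cos(n) + 2.88)^2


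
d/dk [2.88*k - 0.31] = 2.88000000000000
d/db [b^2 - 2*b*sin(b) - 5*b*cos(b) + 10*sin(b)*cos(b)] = 5*b*sin(b) - 2*b*cos(b) + 2*b - 2*sin(b) - 5*cos(b) + 10*cos(2*b)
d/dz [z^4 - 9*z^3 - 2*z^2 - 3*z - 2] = 4*z^3 - 27*z^2 - 4*z - 3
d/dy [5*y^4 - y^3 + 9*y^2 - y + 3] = 20*y^3 - 3*y^2 + 18*y - 1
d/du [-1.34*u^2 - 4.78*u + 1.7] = -2.68*u - 4.78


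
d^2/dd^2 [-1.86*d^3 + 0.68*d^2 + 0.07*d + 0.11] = 1.36 - 11.16*d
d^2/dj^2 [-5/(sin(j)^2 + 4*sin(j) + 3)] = 10*(2*sin(j)^3 + 4*sin(j)^2 - 5*sin(j) - 13)/((sin(j) + 1)^2*(sin(j) + 3)^3)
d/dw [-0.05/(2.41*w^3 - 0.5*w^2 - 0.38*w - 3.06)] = (0.3615*w^2 - 0.05*w - 0.019)/(-2.41*w^3 + 0.5*w^2 + 0.38*w + 3.06)^2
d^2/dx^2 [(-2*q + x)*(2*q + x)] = 2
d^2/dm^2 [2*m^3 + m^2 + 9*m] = 12*m + 2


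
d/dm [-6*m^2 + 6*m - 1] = 6 - 12*m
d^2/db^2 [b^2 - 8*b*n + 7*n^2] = 2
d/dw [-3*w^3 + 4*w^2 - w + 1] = -9*w^2 + 8*w - 1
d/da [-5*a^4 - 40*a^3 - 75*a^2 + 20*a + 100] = -20*a^3 - 120*a^2 - 150*a + 20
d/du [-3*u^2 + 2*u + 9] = 2 - 6*u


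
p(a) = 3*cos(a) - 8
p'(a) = -3*sin(a)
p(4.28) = -9.26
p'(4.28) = 2.72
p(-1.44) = -7.61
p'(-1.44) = 2.97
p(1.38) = -7.43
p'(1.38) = -2.95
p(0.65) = -5.61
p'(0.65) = -1.82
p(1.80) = -8.68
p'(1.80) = -2.92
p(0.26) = -5.10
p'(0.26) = -0.77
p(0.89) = -6.11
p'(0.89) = -2.33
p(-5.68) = -5.53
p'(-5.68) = -1.70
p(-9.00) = -10.73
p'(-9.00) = 1.24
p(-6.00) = -5.12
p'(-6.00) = -0.84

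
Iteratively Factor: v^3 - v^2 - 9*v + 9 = (v - 3)*(v^2 + 2*v - 3) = (v - 3)*(v - 1)*(v + 3)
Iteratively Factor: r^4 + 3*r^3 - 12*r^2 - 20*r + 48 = (r - 2)*(r^3 + 5*r^2 - 2*r - 24) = (r - 2)^2*(r^2 + 7*r + 12) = (r - 2)^2*(r + 3)*(r + 4)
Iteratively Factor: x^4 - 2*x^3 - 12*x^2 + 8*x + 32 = (x - 4)*(x^3 + 2*x^2 - 4*x - 8) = (x - 4)*(x + 2)*(x^2 - 4) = (x - 4)*(x + 2)^2*(x - 2)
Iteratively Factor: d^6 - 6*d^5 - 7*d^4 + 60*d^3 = (d - 5)*(d^5 - d^4 - 12*d^3) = d*(d - 5)*(d^4 - d^3 - 12*d^2) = d*(d - 5)*(d + 3)*(d^3 - 4*d^2) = d*(d - 5)*(d - 4)*(d + 3)*(d^2) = d^2*(d - 5)*(d - 4)*(d + 3)*(d)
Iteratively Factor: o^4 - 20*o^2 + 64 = (o + 2)*(o^3 - 2*o^2 - 16*o + 32) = (o + 2)*(o + 4)*(o^2 - 6*o + 8) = (o - 2)*(o + 2)*(o + 4)*(o - 4)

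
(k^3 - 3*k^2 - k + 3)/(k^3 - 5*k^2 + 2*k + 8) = (k^2 - 4*k + 3)/(k^2 - 6*k + 8)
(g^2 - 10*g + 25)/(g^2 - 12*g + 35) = (g - 5)/(g - 7)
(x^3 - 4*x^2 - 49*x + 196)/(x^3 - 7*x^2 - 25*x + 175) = (x^2 + 3*x - 28)/(x^2 - 25)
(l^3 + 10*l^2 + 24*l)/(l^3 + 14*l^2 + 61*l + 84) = l*(l + 6)/(l^2 + 10*l + 21)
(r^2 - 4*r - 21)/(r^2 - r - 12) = (r - 7)/(r - 4)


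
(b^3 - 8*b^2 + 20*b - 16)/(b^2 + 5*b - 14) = (b^2 - 6*b + 8)/(b + 7)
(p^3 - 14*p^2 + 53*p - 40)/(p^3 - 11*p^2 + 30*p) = (p^2 - 9*p + 8)/(p*(p - 6))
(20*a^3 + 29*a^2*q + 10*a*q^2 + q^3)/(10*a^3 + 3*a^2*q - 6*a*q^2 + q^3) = (20*a^2 + 9*a*q + q^2)/(10*a^2 - 7*a*q + q^2)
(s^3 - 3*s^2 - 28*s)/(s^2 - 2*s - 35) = s*(s + 4)/(s + 5)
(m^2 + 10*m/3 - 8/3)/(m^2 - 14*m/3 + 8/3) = (m + 4)/(m - 4)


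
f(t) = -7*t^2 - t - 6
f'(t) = -14*t - 1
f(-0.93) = -11.12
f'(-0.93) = 12.02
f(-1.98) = -31.46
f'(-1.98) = 26.72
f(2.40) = -48.72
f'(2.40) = -34.60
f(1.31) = -19.32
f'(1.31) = -19.34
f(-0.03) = -5.98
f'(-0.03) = -0.58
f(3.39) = -89.83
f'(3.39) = -48.46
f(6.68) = -325.04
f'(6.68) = -94.52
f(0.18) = -6.41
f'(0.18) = -3.52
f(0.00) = -6.00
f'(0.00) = -1.00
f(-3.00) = -66.00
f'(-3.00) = 41.00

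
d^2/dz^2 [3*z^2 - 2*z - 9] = 6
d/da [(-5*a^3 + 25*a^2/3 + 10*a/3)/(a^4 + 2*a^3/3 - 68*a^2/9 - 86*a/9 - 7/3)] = 45*(a^4 - 4*a^3 + 7*a^2 + 14*a - 14)/(9*a^6 + 6*a^5 - 137*a^4 - 172*a^3 + 487*a^2 + 966*a + 441)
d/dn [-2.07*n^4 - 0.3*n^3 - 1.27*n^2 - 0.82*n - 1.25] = -8.28*n^3 - 0.9*n^2 - 2.54*n - 0.82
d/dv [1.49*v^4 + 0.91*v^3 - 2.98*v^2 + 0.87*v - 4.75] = 5.96*v^3 + 2.73*v^2 - 5.96*v + 0.87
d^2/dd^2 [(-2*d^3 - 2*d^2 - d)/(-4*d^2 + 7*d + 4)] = 4*(101*d^3 + 132*d^2 + 72*d + 2)/(64*d^6 - 336*d^5 + 396*d^4 + 329*d^3 - 396*d^2 - 336*d - 64)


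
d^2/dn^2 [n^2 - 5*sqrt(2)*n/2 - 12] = 2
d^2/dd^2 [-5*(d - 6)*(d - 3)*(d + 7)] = 20 - 30*d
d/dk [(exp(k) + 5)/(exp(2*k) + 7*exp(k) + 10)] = -exp(k)/(exp(2*k) + 4*exp(k) + 4)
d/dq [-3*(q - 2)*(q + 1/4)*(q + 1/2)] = -9*q^2 + 15*q/2 + 33/8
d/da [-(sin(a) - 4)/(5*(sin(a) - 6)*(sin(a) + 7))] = (sin(a)^2 - 8*sin(a) + 38)*cos(a)/(5*(sin(a) - 6)^2*(sin(a) + 7)^2)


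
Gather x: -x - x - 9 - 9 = -2*x - 18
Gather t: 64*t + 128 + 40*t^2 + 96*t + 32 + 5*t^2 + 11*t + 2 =45*t^2 + 171*t + 162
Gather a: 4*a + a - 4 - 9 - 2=5*a - 15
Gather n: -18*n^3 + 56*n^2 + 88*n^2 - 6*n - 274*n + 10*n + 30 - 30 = -18*n^3 + 144*n^2 - 270*n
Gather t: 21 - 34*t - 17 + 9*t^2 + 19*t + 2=9*t^2 - 15*t + 6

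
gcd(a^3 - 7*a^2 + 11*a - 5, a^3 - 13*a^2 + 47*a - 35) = a^2 - 6*a + 5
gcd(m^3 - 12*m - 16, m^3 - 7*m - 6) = m + 2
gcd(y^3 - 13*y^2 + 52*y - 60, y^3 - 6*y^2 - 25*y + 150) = y^2 - 11*y + 30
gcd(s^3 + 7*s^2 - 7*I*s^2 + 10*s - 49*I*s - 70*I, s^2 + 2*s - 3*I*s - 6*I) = s + 2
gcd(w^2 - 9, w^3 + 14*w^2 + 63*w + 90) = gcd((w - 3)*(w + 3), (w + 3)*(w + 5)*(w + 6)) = w + 3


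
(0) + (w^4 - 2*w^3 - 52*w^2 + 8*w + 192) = w^4 - 2*w^3 - 52*w^2 + 8*w + 192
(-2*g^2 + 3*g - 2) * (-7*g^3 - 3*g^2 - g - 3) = 14*g^5 - 15*g^4 + 7*g^3 + 9*g^2 - 7*g + 6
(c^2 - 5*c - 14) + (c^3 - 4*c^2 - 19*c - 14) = c^3 - 3*c^2 - 24*c - 28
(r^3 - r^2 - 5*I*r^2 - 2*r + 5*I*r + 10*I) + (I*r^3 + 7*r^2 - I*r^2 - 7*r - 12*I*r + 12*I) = r^3 + I*r^3 + 6*r^2 - 6*I*r^2 - 9*r - 7*I*r + 22*I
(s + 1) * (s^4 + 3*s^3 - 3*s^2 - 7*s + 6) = s^5 + 4*s^4 - 10*s^2 - s + 6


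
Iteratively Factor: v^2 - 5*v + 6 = (v - 3)*(v - 2)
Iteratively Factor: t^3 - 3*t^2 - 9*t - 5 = (t + 1)*(t^2 - 4*t - 5) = (t + 1)^2*(t - 5)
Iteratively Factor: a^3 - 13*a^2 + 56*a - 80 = (a - 4)*(a^2 - 9*a + 20) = (a - 5)*(a - 4)*(a - 4)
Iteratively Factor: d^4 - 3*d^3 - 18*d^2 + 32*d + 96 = (d - 4)*(d^3 + d^2 - 14*d - 24) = (d - 4)*(d + 3)*(d^2 - 2*d - 8) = (d - 4)^2*(d + 3)*(d + 2)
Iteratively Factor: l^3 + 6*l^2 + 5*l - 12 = (l + 3)*(l^2 + 3*l - 4) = (l + 3)*(l + 4)*(l - 1)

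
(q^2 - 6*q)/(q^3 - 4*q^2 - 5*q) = (6 - q)/(-q^2 + 4*q + 5)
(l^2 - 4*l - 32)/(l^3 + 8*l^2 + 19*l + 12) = (l - 8)/(l^2 + 4*l + 3)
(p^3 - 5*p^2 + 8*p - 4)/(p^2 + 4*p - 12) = (p^2 - 3*p + 2)/(p + 6)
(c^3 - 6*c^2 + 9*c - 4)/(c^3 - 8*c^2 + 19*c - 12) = (c - 1)/(c - 3)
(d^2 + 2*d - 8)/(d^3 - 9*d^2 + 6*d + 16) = (d + 4)/(d^2 - 7*d - 8)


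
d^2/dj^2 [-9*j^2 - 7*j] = -18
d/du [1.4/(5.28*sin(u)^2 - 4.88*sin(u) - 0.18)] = (6.832 - 14.784*sin(u))*cos(u)/(-5.28*sin(u)^2 + 4.88*sin(u) + 0.18)^2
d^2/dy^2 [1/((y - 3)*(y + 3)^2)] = 2*(3*(y - 3)^2 + 2*(y - 3)*(y + 3) + (y + 3)^2)/((y - 3)^3*(y + 3)^4)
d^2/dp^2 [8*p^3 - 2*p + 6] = 48*p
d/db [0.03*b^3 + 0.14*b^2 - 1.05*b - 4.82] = 0.09*b^2 + 0.28*b - 1.05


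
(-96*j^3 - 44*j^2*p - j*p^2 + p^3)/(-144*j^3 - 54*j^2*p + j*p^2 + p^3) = (4*j + p)/(6*j + p)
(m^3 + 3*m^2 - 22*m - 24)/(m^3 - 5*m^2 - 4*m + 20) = (m^3 + 3*m^2 - 22*m - 24)/(m^3 - 5*m^2 - 4*m + 20)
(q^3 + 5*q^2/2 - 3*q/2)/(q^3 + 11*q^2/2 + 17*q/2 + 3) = q*(2*q - 1)/(2*q^2 + 5*q + 2)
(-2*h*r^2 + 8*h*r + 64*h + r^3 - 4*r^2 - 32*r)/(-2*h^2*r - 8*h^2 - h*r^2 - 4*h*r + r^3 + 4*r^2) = (r - 8)/(h + r)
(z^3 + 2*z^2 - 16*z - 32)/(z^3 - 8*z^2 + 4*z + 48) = (z + 4)/(z - 6)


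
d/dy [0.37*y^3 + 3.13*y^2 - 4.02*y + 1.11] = 1.11*y^2 + 6.26*y - 4.02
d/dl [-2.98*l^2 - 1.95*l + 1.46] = -5.96*l - 1.95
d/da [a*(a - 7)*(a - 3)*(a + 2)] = 4*a^3 - 24*a^2 + 2*a + 42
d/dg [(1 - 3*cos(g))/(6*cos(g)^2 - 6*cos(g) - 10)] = 3*(-3*cos(g)^2 + 2*cos(g) - 6)*sin(g)/(2*(3*sin(g)^2 + 3*cos(g) + 2)^2)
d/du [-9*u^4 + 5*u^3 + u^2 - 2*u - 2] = -36*u^3 + 15*u^2 + 2*u - 2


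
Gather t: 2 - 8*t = 2 - 8*t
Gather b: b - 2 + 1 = b - 1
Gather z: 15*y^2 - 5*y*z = 15*y^2 - 5*y*z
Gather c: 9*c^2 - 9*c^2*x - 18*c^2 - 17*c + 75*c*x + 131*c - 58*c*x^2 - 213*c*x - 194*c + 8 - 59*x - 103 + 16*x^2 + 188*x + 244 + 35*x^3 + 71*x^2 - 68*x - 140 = c^2*(-9*x - 9) + c*(-58*x^2 - 138*x - 80) + 35*x^3 + 87*x^2 + 61*x + 9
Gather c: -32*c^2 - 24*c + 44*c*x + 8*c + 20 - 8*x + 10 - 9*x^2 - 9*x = -32*c^2 + c*(44*x - 16) - 9*x^2 - 17*x + 30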